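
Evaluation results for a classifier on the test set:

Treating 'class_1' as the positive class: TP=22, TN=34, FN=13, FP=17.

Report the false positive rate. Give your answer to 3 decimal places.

0.333

FPR = FP/(FP+TN) = 17/(17+34) = 0.333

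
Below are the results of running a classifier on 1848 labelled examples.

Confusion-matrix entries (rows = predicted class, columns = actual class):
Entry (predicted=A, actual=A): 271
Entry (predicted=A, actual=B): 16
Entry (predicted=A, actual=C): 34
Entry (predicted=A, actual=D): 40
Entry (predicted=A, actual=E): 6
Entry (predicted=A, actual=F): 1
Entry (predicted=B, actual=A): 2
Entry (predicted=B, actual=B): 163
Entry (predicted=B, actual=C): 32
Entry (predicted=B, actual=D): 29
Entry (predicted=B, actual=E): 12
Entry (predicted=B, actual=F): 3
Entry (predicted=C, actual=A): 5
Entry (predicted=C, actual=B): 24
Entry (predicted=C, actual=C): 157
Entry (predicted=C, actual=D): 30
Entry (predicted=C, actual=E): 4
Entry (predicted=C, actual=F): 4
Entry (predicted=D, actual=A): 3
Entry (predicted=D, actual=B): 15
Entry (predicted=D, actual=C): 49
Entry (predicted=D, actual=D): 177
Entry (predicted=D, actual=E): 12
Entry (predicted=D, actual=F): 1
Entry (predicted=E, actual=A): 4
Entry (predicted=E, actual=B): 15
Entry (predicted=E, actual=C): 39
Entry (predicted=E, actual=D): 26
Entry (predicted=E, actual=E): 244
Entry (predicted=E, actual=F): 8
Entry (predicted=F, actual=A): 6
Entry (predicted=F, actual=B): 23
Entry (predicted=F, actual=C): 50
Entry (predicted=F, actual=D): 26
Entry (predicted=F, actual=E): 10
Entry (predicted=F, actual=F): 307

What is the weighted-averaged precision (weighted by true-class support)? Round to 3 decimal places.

0.710

Per-class precision (TP/(TP+FP)):
  A: TP=271, FP=16+34+40+6+1=97 → 271/368 = 0.7364
  B: TP=163, FP=2+32+29+12+3=78 → 163/241 = 0.6763
  C: TP=157, FP=5+24+30+4+4=67 → 157/224 = 0.7009
  D: TP=177, FP=3+15+49+12+1=80 → 177/257 = 0.6887
  E: TP=244, FP=4+15+39+26+8=92 → 244/336 = 0.7262
  F: TP=307, FP=6+23+50+26+10=115 → 307/422 = 0.7275
Weighted-precision = Σ (supportᵢ/N)·precisionᵢ with N=1848: (291/1848)·0.7364 + (256/1848)·0.6763 + (361/1848)·0.7009 + (328/1848)·0.6887 + (288/1848)·0.7262 + (324/1848)·0.7275 = 0.710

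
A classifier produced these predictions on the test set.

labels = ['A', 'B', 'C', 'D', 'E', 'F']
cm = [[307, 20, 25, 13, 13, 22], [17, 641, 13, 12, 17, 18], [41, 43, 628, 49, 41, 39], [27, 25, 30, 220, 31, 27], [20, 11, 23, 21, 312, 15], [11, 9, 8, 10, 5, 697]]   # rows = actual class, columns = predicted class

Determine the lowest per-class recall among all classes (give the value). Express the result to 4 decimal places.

0.6111

Per-class recall (TP/(TP+FN)):
  A: TP=307, FN=20+25+13+13+22=93 → 307/400 = 0.76750
  B: TP=641, FN=17+13+12+17+18=77 → 641/718 = 0.89276
  C: TP=628, FN=41+43+49+41+39=213 → 628/841 = 0.74673
  D: TP=220, FN=27+25+30+31+27=140 → 220/360 = 0.61111
  E: TP=312, FN=20+11+23+21+15=90 → 312/402 = 0.77612
  F: TP=697, FN=11+9+8+10+5=43 → 697/740 = 0.94189
Lowest is class 'D' with recall = 0.6111.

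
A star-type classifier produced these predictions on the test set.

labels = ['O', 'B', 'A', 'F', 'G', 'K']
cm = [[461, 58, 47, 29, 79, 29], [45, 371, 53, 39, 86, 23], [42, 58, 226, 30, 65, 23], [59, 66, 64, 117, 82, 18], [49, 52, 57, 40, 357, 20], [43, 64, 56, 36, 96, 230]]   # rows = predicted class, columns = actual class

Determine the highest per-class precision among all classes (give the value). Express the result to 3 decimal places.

0.656

Per-class precision (TP/(TP+FP)):
  O: TP=461, FP=58+47+29+79+29=242 → 461/703 = 0.6558
  B: TP=371, FP=45+53+39+86+23=246 → 371/617 = 0.6013
  A: TP=226, FP=42+58+30+65+23=218 → 226/444 = 0.5090
  F: TP=117, FP=59+66+64+82+18=289 → 117/406 = 0.2882
  G: TP=357, FP=49+52+57+40+20=218 → 357/575 = 0.6209
  K: TP=230, FP=43+64+56+36+96=295 → 230/525 = 0.4381
Highest is class 'O' with precision = 0.656.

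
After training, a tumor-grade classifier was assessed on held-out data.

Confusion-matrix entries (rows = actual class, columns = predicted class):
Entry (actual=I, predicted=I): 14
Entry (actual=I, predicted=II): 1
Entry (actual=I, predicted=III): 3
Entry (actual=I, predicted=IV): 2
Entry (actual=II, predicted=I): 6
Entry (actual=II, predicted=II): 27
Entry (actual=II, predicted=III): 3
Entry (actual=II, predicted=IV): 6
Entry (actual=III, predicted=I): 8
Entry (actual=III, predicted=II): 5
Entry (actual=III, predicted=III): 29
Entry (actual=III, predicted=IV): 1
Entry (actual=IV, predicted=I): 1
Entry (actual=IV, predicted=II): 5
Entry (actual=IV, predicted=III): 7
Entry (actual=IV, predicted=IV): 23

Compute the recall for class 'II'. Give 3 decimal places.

One-vs-rest for 'II': TP = diagonal; FP = other classes predicted 'II'; FN = 'II' predicted as other.
recall = TP/(TP+FN).
II: TP=27, FN=6+3+6=15 → 27/42 = 0.6429

0.643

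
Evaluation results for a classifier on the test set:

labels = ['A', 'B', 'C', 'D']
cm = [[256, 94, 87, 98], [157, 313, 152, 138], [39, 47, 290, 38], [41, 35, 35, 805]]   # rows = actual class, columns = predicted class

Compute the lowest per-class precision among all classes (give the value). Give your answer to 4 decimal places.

Per-class precision (TP/(TP+FP)):
  A: TP=256, FP=157+39+41=237 → 256/493 = 0.51927
  B: TP=313, FP=94+47+35=176 → 313/489 = 0.64008
  C: TP=290, FP=87+152+35=274 → 290/564 = 0.51418
  D: TP=805, FP=98+138+38=274 → 805/1079 = 0.74606
Lowest is class 'C' with precision = 0.5142.

0.5142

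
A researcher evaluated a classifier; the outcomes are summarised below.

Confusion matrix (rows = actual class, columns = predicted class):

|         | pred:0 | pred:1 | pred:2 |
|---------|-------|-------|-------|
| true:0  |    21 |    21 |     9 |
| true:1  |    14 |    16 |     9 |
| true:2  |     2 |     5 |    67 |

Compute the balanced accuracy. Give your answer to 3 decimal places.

Balanced accuracy = mean of per-class recall.
  0: recall = 21/51 = 0.4118
  1: recall = 16/39 = 0.4103
  2: recall = 67/74 = 0.9054
Mean = (0.4118 + 0.4103 + 0.9054) / 3 = 0.576

0.576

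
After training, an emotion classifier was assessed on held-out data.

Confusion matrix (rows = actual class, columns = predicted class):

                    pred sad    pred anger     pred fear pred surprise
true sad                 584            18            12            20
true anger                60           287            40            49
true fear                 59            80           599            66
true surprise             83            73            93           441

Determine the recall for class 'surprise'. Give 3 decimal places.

0.639

One-vs-rest for 'surprise': TP = diagonal; FP = other classes predicted 'surprise'; FN = 'surprise' predicted as other.
recall = TP/(TP+FN).
surprise: TP=441, FN=83+73+93=249 → 441/690 = 0.6391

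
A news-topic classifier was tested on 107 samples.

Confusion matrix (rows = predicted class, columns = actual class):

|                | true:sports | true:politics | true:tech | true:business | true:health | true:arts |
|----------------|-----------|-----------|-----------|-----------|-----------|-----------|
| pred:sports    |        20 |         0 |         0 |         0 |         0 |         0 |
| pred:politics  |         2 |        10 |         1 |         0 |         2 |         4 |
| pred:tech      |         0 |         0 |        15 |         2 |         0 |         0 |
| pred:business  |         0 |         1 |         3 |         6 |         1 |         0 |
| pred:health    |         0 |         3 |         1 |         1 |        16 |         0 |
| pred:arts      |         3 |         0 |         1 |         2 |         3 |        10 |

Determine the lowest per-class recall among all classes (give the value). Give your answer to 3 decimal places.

Per-class recall (TP/(TP+FN)):
  sports: TP=20, FN=2+0+0+0+3=5 → 20/25 = 0.8000
  politics: TP=10, FN=0+0+1+3+0=4 → 10/14 = 0.7143
  tech: TP=15, FN=0+1+3+1+1=6 → 15/21 = 0.7143
  business: TP=6, FN=0+0+2+1+2=5 → 6/11 = 0.5455
  health: TP=16, FN=0+2+0+1+3=6 → 16/22 = 0.7273
  arts: TP=10, FN=0+4+0+0+0=4 → 10/14 = 0.7143
Lowest is class 'business' with recall = 0.545.

0.545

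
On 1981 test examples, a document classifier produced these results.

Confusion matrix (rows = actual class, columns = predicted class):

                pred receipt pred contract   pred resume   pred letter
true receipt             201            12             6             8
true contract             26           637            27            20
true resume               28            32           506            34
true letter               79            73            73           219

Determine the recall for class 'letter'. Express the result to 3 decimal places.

0.493

Treat 'letter' as positive and all other classes as negative.
recall = TP/(TP+FN).
letter: TP=219, FN=79+73+73=225 → 219/444 = 0.4932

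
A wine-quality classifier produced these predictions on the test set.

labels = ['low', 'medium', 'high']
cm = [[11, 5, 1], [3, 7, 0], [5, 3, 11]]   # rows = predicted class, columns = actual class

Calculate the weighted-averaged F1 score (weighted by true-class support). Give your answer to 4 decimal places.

0.6202

Per-class F1 score (2·TP/(2·TP+FP+FN)):
  low: TP=11, FP=5+1=6, FN=3+5=8 → 22/36 = 0.61111
  medium: TP=7, FP=3+0=3, FN=5+3=8 → 14/25 = 0.56000
  high: TP=11, FP=5+3=8, FN=1+0=1 → 22/31 = 0.70968
Weighted-F1 score = Σ (supportᵢ/N)·F1 scoreᵢ with N=46: (19/46)·0.61111 + (15/46)·0.56000 + (12/46)·0.70968 = 0.6202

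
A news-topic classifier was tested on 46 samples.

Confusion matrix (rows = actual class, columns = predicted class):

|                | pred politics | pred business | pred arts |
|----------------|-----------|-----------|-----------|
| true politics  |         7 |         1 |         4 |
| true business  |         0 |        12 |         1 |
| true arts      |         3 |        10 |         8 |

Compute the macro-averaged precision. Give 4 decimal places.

0.6124

Per-class precision (TP/(TP+FP)):
  politics: TP=7, FP=0+3=3 → 7/10 = 0.70000
  business: TP=12, FP=1+10=11 → 12/23 = 0.52174
  arts: TP=8, FP=4+1=5 → 8/13 = 0.61538
Macro-precision = mean = (0.70000 + 0.52174 + 0.61538) / 3 = 0.6124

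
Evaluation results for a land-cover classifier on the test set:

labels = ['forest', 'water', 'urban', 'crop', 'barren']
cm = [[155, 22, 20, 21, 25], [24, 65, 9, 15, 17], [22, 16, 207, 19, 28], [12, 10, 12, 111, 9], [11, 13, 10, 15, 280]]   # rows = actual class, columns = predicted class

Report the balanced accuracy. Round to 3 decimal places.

0.684

Balanced accuracy = mean of per-class recall.
  forest: recall = 155/243 = 0.6379
  water: recall = 65/130 = 0.5000
  urban: recall = 207/292 = 0.7089
  crop: recall = 111/154 = 0.7208
  barren: recall = 280/329 = 0.8511
Mean = (0.6379 + 0.5000 + 0.7089 + 0.7208 + 0.8511) / 5 = 0.684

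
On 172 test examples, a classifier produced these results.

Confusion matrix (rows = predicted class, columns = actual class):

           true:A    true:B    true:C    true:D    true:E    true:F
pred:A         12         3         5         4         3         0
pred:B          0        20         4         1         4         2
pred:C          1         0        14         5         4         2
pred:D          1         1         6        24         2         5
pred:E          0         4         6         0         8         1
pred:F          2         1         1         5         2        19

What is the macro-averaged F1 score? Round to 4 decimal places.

Per-class F1 score (2·TP/(2·TP+FP+FN)):
  A: TP=12, FP=3+5+4+3+0=15, FN=0+1+1+0+2=4 → 24/43 = 0.55814
  B: TP=20, FP=0+4+1+4+2=11, FN=3+0+1+4+1=9 → 40/60 = 0.66667
  C: TP=14, FP=1+0+5+4+2=12, FN=5+4+6+6+1=22 → 28/62 = 0.45161
  D: TP=24, FP=1+1+6+2+5=15, FN=4+1+5+0+5=15 → 48/78 = 0.61538
  E: TP=8, FP=0+4+6+0+1=11, FN=3+4+4+2+2=15 → 16/42 = 0.38095
  F: TP=19, FP=2+1+1+5+2=11, FN=0+2+2+5+1=10 → 38/59 = 0.64407
Macro-F1 score = mean = (0.55814 + 0.66667 + 0.45161 + 0.61538 + 0.38095 + 0.64407) / 6 = 0.5528

0.5528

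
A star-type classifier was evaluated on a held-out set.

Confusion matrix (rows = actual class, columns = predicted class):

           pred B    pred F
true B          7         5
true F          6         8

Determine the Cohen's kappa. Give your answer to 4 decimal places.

Observed agreement pₒ = trace/N = 15/26 = 0.57692
Expected agreement pₑ = Σ (rowᵢ·colᵢ)/N² = (12·13 + 14·13)/26² = 0.50000
κ = (pₒ − pₑ)/(1 − pₑ) = (0.57692 − 0.50000)/(1 − 0.50000) = 0.1538

0.1538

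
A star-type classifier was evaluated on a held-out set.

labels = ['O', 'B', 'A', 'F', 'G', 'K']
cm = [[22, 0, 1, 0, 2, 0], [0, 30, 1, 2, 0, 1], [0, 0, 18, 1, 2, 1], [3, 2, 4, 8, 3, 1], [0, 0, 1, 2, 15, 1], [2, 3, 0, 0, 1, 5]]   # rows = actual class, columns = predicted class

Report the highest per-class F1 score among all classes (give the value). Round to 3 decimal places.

0.870

Per-class F1 score (2·TP/(2·TP+FP+FN)):
  O: TP=22, FP=0+0+3+0+2=5, FN=0+1+0+2+0=3 → 44/52 = 0.8462
  B: TP=30, FP=0+0+2+0+3=5, FN=0+1+2+0+1=4 → 60/69 = 0.8696
  A: TP=18, FP=1+1+4+1+0=7, FN=0+0+1+2+1=4 → 36/47 = 0.7660
  F: TP=8, FP=0+2+1+2+0=5, FN=3+2+4+3+1=13 → 16/34 = 0.4706
  G: TP=15, FP=2+0+2+3+1=8, FN=0+0+1+2+1=4 → 30/42 = 0.7143
  K: TP=5, FP=0+1+1+1+1=4, FN=2+3+0+0+1=6 → 10/20 = 0.5000
Highest is class 'B' with F1 score = 0.870.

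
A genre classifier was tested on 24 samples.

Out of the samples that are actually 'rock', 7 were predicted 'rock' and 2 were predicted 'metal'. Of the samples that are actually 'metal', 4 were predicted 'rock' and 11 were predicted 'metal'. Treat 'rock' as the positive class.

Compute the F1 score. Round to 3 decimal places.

Precision = TP/(TP+FP) = 7/11 = 0.6364
Recall = TP/(TP+FN) = 7/9 = 0.7778
F1 = 2·TP/(2·TP+FP+FN) = 14/20 = 0.700

0.700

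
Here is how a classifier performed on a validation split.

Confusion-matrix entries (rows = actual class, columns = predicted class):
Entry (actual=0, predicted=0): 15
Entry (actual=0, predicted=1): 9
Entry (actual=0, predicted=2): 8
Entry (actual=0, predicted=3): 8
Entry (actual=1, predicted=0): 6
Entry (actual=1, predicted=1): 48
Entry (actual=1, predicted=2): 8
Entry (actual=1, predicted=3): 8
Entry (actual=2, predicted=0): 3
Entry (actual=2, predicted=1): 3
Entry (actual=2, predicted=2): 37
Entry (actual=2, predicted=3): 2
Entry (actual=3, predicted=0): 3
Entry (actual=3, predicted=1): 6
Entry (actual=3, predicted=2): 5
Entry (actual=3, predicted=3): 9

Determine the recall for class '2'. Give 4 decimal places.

One-vs-rest for '2': TP = diagonal; FP = other classes predicted '2'; FN = '2' predicted as other.
recall = TP/(TP+FN).
2: TP=37, FN=3+3+2=8 → 37/45 = 0.82222

0.8222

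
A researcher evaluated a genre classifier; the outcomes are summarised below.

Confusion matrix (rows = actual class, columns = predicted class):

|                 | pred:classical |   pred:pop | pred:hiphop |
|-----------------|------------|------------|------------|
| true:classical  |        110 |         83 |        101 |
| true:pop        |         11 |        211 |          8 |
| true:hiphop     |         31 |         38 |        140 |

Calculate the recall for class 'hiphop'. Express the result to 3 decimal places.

Take TP from the diagonal, FP from the rest of the 'hiphop' prediction marginal, FN from the rest of the 'hiphop' actual marginal.
recall = TP/(TP+FN).
hiphop: TP=140, FN=31+38=69 → 140/209 = 0.6699

0.670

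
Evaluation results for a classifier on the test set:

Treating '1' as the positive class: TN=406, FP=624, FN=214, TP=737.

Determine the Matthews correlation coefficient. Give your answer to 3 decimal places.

MCC = (TP·TN − FP·FN) / √((TP+FP)(TP+FN)(TN+FP)(TN+FN))
Numerator = 737·406 − 624·214 = 165686
Denominator = √(1361·951·1030·620) = √826547004600 = 909146.3054
MCC = 165686 / 909146.3054 = 0.182

0.182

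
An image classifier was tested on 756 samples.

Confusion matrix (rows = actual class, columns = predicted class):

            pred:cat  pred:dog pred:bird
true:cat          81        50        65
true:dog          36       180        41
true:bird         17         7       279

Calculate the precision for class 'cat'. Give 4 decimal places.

0.6045

precision = TP/(TP+FP).
cat: TP=81, FP=36+17=53 → 81/134 = 0.60448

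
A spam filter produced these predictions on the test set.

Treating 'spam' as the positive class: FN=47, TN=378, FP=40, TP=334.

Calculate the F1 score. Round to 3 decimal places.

Precision = TP/(TP+FP) = 334/374 = 0.8930
Recall = TP/(TP+FN) = 334/381 = 0.8766
F1 = 2·TP/(2·TP+FP+FN) = 668/755 = 0.885

0.885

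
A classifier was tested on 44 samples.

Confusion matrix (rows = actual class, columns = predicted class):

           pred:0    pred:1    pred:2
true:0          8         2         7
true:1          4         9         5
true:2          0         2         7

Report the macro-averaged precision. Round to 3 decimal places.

0.576

Per-class precision (TP/(TP+FP)):
  0: TP=8, FP=4+0=4 → 8/12 = 0.6667
  1: TP=9, FP=2+2=4 → 9/13 = 0.6923
  2: TP=7, FP=7+5=12 → 7/19 = 0.3684
Macro-precision = mean = (0.6667 + 0.6923 + 0.3684) / 3 = 0.576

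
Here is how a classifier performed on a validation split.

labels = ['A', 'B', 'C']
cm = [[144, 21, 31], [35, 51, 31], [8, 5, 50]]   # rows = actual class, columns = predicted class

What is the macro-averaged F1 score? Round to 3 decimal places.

Per-class F1 score (2·TP/(2·TP+FP+FN)):
  A: TP=144, FP=35+8=43, FN=21+31=52 → 288/383 = 0.7520
  B: TP=51, FP=21+5=26, FN=35+31=66 → 102/194 = 0.5258
  C: TP=50, FP=31+31=62, FN=8+5=13 → 100/175 = 0.5714
Macro-F1 score = mean = (0.7520 + 0.5258 + 0.5714) / 3 = 0.616

0.616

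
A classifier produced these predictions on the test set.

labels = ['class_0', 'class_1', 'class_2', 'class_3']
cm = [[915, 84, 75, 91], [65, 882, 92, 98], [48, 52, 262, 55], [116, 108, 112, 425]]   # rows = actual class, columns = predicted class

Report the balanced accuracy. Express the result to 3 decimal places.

Balanced accuracy = mean of per-class recall.
  class_0: recall = 915/1165 = 0.7854
  class_1: recall = 882/1137 = 0.7757
  class_2: recall = 262/417 = 0.6283
  class_3: recall = 425/761 = 0.5585
Mean = (0.7854 + 0.7757 + 0.6283 + 0.5585) / 4 = 0.687

0.687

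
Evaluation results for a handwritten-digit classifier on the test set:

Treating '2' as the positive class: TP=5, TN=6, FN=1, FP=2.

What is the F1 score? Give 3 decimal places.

0.769

Precision = TP/(TP+FP) = 5/7 = 0.7143
Recall = TP/(TP+FN) = 5/6 = 0.8333
F1 = 2·TP/(2·TP+FP+FN) = 10/13 = 0.769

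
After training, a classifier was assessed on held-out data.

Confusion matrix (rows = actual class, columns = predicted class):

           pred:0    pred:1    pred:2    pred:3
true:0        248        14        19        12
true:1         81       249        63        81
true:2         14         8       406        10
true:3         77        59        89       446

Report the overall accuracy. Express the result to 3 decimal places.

Accuracy = trace / total = (248+249+406+446=1349) / 1876 = 1349/1876 = 0.719

0.719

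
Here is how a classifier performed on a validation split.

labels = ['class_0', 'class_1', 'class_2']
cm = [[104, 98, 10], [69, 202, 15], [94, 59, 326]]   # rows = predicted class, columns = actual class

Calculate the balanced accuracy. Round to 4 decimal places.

0.6270

Balanced accuracy = mean of per-class recall.
  class_0: recall = 104/267 = 0.38951
  class_1: recall = 202/359 = 0.56267
  class_2: recall = 326/351 = 0.92877
Mean = (0.38951 + 0.56267 + 0.92877) / 3 = 0.6270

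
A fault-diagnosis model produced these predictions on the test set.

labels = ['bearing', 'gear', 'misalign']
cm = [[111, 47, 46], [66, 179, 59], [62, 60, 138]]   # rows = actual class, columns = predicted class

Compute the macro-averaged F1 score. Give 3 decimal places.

Per-class F1 score (2·TP/(2·TP+FP+FN)):
  bearing: TP=111, FP=66+62=128, FN=47+46=93 → 222/443 = 0.5011
  gear: TP=179, FP=47+60=107, FN=66+59=125 → 358/590 = 0.6068
  misalign: TP=138, FP=46+59=105, FN=62+60=122 → 276/503 = 0.5487
Macro-F1 score = mean = (0.5011 + 0.6068 + 0.5487) / 3 = 0.552

0.552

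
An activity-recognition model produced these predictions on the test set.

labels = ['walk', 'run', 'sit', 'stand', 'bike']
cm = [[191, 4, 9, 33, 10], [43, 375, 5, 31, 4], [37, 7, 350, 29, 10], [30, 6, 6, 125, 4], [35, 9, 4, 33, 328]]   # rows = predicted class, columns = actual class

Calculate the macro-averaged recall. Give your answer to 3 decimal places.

0.772

Per-class recall (TP/(TP+FN)):
  walk: TP=191, FN=43+37+30+35=145 → 191/336 = 0.5685
  run: TP=375, FN=4+7+6+9=26 → 375/401 = 0.9352
  sit: TP=350, FN=9+5+6+4=24 → 350/374 = 0.9358
  stand: TP=125, FN=33+31+29+33=126 → 125/251 = 0.4980
  bike: TP=328, FN=10+4+10+4=28 → 328/356 = 0.9213
Macro-recall = mean = (0.5685 + 0.9352 + 0.9358 + 0.4980 + 0.9213) / 5 = 0.772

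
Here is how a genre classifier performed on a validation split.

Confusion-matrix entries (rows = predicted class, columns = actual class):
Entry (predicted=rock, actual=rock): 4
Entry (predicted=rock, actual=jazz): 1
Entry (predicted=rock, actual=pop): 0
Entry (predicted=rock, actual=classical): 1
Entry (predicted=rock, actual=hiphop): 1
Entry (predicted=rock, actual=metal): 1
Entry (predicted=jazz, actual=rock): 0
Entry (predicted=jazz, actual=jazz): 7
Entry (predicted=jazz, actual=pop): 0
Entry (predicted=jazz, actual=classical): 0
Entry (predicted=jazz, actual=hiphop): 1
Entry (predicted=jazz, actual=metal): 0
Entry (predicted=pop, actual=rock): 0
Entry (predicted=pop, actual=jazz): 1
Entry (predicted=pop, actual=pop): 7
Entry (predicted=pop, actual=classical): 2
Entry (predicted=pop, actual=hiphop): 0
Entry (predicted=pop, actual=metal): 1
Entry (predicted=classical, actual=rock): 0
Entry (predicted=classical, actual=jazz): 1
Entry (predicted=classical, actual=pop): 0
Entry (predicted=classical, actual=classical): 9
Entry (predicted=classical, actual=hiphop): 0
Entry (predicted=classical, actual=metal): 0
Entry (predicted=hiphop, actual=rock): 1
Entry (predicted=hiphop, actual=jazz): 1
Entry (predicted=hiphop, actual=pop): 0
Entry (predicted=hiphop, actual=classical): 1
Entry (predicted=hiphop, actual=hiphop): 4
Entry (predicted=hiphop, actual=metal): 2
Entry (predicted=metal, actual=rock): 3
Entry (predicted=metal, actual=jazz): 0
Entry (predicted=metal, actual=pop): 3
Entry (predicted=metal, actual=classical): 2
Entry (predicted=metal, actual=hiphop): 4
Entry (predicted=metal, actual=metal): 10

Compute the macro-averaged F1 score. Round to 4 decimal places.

Per-class F1 score (2·TP/(2·TP+FP+FN)):
  rock: TP=4, FP=1+0+1+1+1=4, FN=0+0+0+1+3=4 → 8/16 = 0.50000
  jazz: TP=7, FP=0+0+0+1+0=1, FN=1+1+1+1+0=4 → 14/19 = 0.73684
  pop: TP=7, FP=0+1+2+0+1=4, FN=0+0+0+0+3=3 → 14/21 = 0.66667
  classical: TP=9, FP=0+1+0+0+0=1, FN=1+0+2+1+2=6 → 18/25 = 0.72000
  hiphop: TP=4, FP=1+1+0+1+2=5, FN=1+1+0+0+4=6 → 8/19 = 0.42105
  metal: TP=10, FP=3+0+3+2+4=12, FN=1+0+1+0+2=4 → 20/36 = 0.55556
Macro-F1 score = mean = (0.50000 + 0.73684 + 0.66667 + 0.72000 + 0.42105 + 0.55556) / 6 = 0.6000

0.6000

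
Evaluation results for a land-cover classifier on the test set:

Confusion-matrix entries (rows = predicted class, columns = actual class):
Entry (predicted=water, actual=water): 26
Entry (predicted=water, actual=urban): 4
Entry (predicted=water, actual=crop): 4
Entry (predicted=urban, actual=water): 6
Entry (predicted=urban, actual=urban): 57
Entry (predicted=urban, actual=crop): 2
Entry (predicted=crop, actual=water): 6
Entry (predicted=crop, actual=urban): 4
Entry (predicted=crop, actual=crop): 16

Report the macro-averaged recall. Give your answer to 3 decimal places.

Per-class recall (TP/(TP+FN)):
  water: TP=26, FN=6+6=12 → 26/38 = 0.6842
  urban: TP=57, FN=4+4=8 → 57/65 = 0.8769
  crop: TP=16, FN=4+2=6 → 16/22 = 0.7273
Macro-recall = mean = (0.6842 + 0.8769 + 0.7273) / 3 = 0.763

0.763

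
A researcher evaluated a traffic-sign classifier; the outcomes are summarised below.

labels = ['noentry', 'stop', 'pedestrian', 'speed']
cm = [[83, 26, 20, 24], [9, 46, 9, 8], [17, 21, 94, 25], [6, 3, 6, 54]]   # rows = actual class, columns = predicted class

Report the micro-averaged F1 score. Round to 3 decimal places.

0.614

Micro-averaging pools counts across classes: ΣTP=277, ΣFP=174, ΣFN=174.
Micro-F1 score = 2·TP/(2·TP+FP+FN) on pooled counts = 0.614 (equals overall accuracy in single-label multiclass).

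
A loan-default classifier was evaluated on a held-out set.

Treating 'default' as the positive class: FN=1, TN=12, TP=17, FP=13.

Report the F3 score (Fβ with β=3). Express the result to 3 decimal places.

0.885

Fβ = (1+β²)·TP / ((1+β²)·TP + β²·FN + FP), with β²=9
= 10·17 / (10·17 + 9·1 + 13) = 0.885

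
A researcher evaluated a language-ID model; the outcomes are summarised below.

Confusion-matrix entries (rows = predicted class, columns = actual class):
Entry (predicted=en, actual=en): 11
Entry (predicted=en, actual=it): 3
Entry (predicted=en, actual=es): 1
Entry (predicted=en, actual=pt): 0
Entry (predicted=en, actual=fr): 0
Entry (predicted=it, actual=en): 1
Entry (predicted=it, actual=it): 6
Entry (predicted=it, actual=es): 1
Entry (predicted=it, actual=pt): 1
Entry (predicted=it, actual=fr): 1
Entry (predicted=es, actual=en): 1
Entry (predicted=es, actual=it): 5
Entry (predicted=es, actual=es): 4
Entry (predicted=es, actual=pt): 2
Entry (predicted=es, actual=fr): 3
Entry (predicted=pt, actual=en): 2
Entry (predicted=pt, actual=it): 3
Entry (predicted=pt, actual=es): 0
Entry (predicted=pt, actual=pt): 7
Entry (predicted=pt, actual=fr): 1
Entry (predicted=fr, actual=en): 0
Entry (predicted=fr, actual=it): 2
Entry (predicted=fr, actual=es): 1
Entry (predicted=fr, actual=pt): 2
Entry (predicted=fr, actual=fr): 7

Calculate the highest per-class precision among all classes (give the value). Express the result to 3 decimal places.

0.733

Per-class precision (TP/(TP+FP)):
  en: TP=11, FP=3+1+0+0=4 → 11/15 = 0.7333
  it: TP=6, FP=1+1+1+1=4 → 6/10 = 0.6000
  es: TP=4, FP=1+5+2+3=11 → 4/15 = 0.2667
  pt: TP=7, FP=2+3+0+1=6 → 7/13 = 0.5385
  fr: TP=7, FP=0+2+1+2=5 → 7/12 = 0.5833
Highest is class 'en' with precision = 0.733.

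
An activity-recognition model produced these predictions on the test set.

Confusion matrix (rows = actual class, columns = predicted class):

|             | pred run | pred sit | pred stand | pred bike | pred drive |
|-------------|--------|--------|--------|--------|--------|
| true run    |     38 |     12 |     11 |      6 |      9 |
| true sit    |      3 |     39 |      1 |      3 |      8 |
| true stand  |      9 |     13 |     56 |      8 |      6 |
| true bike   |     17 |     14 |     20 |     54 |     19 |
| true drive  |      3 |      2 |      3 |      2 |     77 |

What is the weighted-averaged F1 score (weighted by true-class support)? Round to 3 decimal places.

Per-class F1 score (2·TP/(2·TP+FP+FN)):
  run: TP=38, FP=3+9+17+3=32, FN=12+11+6+9=38 → 76/146 = 0.5205
  sit: TP=39, FP=12+13+14+2=41, FN=3+1+3+8=15 → 78/134 = 0.5821
  stand: TP=56, FP=11+1+20+3=35, FN=9+13+8+6=36 → 112/183 = 0.6120
  bike: TP=54, FP=6+3+8+2=19, FN=17+14+20+19=70 → 108/197 = 0.5482
  drive: TP=77, FP=9+8+6+19=42, FN=3+2+3+2=10 → 154/206 = 0.7476
Weighted-F1 score = Σ (supportᵢ/N)·F1 scoreᵢ with N=433: (76/433)·0.5205 + (54/433)·0.5821 + (92/433)·0.6120 + (124/433)·0.5482 + (87/433)·0.7476 = 0.601

0.601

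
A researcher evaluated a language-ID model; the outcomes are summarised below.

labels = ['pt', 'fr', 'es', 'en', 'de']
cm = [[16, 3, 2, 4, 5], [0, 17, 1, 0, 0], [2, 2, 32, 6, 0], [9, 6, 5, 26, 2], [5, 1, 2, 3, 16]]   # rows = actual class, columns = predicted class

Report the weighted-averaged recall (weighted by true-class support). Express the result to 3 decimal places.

0.648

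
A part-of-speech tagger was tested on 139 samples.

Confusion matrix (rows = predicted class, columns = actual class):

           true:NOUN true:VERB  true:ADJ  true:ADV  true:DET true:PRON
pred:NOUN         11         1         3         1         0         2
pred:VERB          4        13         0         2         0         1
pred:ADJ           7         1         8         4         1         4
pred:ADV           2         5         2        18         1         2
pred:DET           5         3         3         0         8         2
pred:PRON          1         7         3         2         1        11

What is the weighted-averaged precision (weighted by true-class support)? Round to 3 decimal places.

0.532

Per-class precision (TP/(TP+FP)):
  NOUN: TP=11, FP=1+3+1+0+2=7 → 11/18 = 0.6111
  VERB: TP=13, FP=4+0+2+0+1=7 → 13/20 = 0.6500
  ADJ: TP=8, FP=7+1+4+1+4=17 → 8/25 = 0.3200
  ADV: TP=18, FP=2+5+2+1+2=12 → 18/30 = 0.6000
  DET: TP=8, FP=5+3+3+0+2=13 → 8/21 = 0.3810
  PRON: TP=11, FP=1+7+3+2+1=14 → 11/25 = 0.4400
Weighted-precision = Σ (supportᵢ/N)·precisionᵢ with N=139: (30/139)·0.6111 + (30/139)·0.6500 + (19/139)·0.3200 + (27/139)·0.6000 + (11/139)·0.3810 + (22/139)·0.4400 = 0.532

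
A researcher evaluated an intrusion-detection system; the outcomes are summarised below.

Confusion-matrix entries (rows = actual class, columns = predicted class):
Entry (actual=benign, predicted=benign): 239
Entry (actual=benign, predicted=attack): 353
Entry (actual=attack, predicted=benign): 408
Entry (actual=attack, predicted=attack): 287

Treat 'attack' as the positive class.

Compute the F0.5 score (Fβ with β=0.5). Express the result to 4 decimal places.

0.4409

Fβ = (1+β²)·TP / ((1+β²)·TP + β²·FN + FP), with β²=1/4
= 1.25·287 / (1.25·287 + 0.25·408 + 353) = 0.4409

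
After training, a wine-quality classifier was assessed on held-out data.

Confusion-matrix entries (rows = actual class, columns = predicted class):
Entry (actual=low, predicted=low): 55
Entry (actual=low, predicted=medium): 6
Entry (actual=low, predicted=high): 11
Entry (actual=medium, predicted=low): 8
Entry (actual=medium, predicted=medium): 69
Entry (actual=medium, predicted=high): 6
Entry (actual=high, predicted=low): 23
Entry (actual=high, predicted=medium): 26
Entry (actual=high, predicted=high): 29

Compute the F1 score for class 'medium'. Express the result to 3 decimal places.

Treat 'medium' as positive and all other classes as negative.
F1 score = 2·TP/(2·TP+FP+FN).
medium: TP=69, FP=6+26=32, FN=8+6=14 → 138/184 = 0.7500

0.750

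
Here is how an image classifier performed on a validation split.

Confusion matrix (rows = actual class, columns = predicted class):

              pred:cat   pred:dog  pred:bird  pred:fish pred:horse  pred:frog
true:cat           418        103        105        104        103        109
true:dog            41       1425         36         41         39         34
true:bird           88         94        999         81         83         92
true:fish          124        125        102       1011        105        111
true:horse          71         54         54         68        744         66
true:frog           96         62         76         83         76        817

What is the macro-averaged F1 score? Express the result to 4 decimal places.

Per-class F1 score (2·TP/(2·TP+FP+FN)):
  cat: TP=418, FP=41+88+124+71+96=420, FN=103+105+104+103+109=524 → 836/1780 = 0.46966
  dog: TP=1425, FP=103+94+125+54+62=438, FN=41+36+41+39+34=191 → 2850/3479 = 0.81920
  bird: TP=999, FP=105+36+102+54+76=373, FN=88+94+81+83+92=438 → 1998/2809 = 0.71129
  fish: TP=1011, FP=104+41+81+68+83=377, FN=124+125+102+105+111=567 → 2022/2966 = 0.68173
  horse: TP=744, FP=103+39+83+105+76=406, FN=71+54+54+68+66=313 → 1488/2207 = 0.67422
  frog: TP=817, FP=109+34+92+111+66=412, FN=96+62+76+83+76=393 → 1634/2439 = 0.66995
Macro-F1 score = mean = (0.46966 + 0.81920 + 0.71129 + 0.68173 + 0.67422 + 0.66995) / 6 = 0.6710

0.6710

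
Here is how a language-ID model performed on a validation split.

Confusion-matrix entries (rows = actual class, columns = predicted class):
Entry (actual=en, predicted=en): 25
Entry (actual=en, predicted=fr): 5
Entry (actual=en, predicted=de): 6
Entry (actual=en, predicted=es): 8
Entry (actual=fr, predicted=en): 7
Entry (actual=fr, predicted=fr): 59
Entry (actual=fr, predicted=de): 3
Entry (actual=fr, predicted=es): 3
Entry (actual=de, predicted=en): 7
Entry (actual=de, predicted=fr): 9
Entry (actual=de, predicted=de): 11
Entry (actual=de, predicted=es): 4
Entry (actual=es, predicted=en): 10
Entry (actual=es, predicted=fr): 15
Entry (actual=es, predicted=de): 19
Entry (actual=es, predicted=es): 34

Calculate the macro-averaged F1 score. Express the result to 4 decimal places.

0.5312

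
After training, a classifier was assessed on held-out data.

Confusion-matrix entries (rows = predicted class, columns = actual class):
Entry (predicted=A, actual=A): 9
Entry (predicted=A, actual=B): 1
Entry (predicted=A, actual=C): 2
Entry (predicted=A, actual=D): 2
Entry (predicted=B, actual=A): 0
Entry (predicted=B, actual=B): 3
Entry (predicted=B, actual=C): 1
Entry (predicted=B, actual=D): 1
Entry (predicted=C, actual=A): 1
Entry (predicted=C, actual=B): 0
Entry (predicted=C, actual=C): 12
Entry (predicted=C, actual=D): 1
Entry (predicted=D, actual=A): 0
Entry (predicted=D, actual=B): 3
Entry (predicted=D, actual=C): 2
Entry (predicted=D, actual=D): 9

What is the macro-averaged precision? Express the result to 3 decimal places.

0.686

Per-class precision (TP/(TP+FP)):
  A: TP=9, FP=1+2+2=5 → 9/14 = 0.6429
  B: TP=3, FP=0+1+1=2 → 3/5 = 0.6000
  C: TP=12, FP=1+0+1=2 → 12/14 = 0.8571
  D: TP=9, FP=0+3+2=5 → 9/14 = 0.6429
Macro-precision = mean = (0.6429 + 0.6000 + 0.8571 + 0.6429) / 4 = 0.686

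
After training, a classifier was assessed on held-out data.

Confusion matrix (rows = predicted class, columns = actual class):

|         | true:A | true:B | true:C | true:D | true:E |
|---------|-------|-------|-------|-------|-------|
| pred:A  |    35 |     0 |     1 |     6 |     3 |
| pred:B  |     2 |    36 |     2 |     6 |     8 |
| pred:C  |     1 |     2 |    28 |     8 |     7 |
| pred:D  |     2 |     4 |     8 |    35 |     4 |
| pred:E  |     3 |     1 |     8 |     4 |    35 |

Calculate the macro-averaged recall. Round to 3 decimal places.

0.691

Per-class recall (TP/(TP+FN)):
  A: TP=35, FN=2+1+2+3=8 → 35/43 = 0.8140
  B: TP=36, FN=0+2+4+1=7 → 36/43 = 0.8372
  C: TP=28, FN=1+2+8+8=19 → 28/47 = 0.5957
  D: TP=35, FN=6+6+8+4=24 → 35/59 = 0.5932
  E: TP=35, FN=3+8+7+4=22 → 35/57 = 0.6140
Macro-recall = mean = (0.8140 + 0.8372 + 0.5957 + 0.5932 + 0.6140) / 5 = 0.691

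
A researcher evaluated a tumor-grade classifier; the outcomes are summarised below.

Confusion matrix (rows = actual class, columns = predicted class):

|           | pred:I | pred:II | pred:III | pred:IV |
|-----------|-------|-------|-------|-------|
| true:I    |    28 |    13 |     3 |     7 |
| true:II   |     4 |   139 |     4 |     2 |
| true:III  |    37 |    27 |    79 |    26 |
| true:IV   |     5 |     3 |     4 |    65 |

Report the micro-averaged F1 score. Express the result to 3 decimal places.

Micro-averaging pools counts across classes: ΣTP=311, ΣFP=135, ΣFN=135.
Micro-F1 score = 2·TP/(2·TP+FP+FN) on pooled counts = 0.697 (equals overall accuracy in single-label multiclass).

0.697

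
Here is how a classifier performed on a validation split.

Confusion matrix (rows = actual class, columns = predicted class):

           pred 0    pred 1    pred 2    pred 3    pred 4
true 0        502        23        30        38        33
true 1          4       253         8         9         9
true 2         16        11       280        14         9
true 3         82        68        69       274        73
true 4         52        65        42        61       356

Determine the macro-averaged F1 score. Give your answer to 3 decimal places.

Per-class F1 score (2·TP/(2·TP+FP+FN)):
  0: TP=502, FP=4+16+82+52=154, FN=23+30+38+33=124 → 1004/1282 = 0.7832
  1: TP=253, FP=23+11+68+65=167, FN=4+8+9+9=30 → 506/703 = 0.7198
  2: TP=280, FP=30+8+69+42=149, FN=16+11+14+9=50 → 560/759 = 0.7378
  3: TP=274, FP=38+9+14+61=122, FN=82+68+69+73=292 → 548/962 = 0.5696
  4: TP=356, FP=33+9+9+73=124, FN=52+65+42+61=220 → 712/1056 = 0.6742
Macro-F1 score = mean = (0.7832 + 0.7198 + 0.7378 + 0.5696 + 0.6742) / 5 = 0.697

0.697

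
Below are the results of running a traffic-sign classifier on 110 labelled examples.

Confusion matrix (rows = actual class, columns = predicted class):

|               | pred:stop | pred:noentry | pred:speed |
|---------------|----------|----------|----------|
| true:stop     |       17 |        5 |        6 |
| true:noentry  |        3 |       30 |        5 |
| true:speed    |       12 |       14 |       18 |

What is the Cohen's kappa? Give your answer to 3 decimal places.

Observed agreement pₒ = trace/N = 65/110 = 0.5909
Expected agreement pₑ = Σ (rowᵢ·colᵢ)/N² = (28·32 + 38·49 + 44·29)/110² = 0.3334
κ = (pₒ − pₑ)/(1 − pₑ) = (0.5909 − 0.3334)/(1 − 0.3334) = 0.386

0.386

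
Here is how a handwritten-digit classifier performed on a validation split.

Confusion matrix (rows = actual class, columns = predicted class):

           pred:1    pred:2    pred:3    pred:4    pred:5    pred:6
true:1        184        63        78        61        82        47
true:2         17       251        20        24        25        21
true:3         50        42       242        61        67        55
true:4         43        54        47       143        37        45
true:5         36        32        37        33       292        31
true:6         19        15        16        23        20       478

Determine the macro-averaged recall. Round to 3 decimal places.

Per-class recall (TP/(TP+FN)):
  1: TP=184, FN=63+78+61+82+47=331 → 184/515 = 0.3573
  2: TP=251, FN=17+20+24+25+21=107 → 251/358 = 0.7011
  3: TP=242, FN=50+42+61+67+55=275 → 242/517 = 0.4681
  4: TP=143, FN=43+54+47+37+45=226 → 143/369 = 0.3875
  5: TP=292, FN=36+32+37+33+31=169 → 292/461 = 0.6334
  6: TP=478, FN=19+15+16+23+20=93 → 478/571 = 0.8371
Macro-recall = mean = (0.3573 + 0.7011 + 0.4681 + 0.3875 + 0.6334 + 0.8371) / 6 = 0.564

0.564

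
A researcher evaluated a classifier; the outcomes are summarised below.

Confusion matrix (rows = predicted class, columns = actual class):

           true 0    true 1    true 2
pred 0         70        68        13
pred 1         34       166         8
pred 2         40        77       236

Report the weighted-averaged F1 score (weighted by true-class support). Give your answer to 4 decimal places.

Per-class F1 score (2·TP/(2·TP+FP+FN)):
  0: TP=70, FP=68+13=81, FN=34+40=74 → 140/295 = 0.47458
  1: TP=166, FP=34+8=42, FN=68+77=145 → 332/519 = 0.63969
  2: TP=236, FP=40+77=117, FN=13+8=21 → 472/610 = 0.77377
Weighted-F1 score = Σ (supportᵢ/N)·F1 scoreᵢ with N=712: (144/712)·0.47458 + (311/712)·0.63969 + (257/712)·0.77377 = 0.6547

0.6547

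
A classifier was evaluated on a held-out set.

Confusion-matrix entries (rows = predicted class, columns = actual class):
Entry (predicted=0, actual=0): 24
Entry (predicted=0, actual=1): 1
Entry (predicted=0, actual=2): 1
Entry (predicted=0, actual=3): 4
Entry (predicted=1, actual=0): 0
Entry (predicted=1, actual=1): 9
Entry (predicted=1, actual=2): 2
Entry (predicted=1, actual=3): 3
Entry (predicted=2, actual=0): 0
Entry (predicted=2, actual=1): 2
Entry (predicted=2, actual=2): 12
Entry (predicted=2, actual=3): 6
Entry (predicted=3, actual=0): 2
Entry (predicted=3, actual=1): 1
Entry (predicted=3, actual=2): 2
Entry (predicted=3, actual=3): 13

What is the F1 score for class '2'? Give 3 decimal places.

0.649

Treat '2' as positive and all other classes as negative.
F1 score = 2·TP/(2·TP+FP+FN).
2: TP=12, FP=0+2+6=8, FN=1+2+2=5 → 24/37 = 0.6486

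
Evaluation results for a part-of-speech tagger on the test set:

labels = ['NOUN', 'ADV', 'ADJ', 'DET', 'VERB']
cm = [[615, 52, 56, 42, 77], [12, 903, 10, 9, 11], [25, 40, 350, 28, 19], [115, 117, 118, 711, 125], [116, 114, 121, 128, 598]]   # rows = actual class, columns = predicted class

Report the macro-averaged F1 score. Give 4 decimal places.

Per-class F1 score (2·TP/(2·TP+FP+FN)):
  NOUN: TP=615, FP=12+25+115+116=268, FN=52+56+42+77=227 → 1230/1725 = 0.71304
  ADV: TP=903, FP=52+40+117+114=323, FN=12+10+9+11=42 → 1806/2171 = 0.83187
  ADJ: TP=350, FP=56+10+118+121=305, FN=25+40+28+19=112 → 700/1117 = 0.62668
  DET: TP=711, FP=42+9+28+128=207, FN=115+117+118+125=475 → 1422/2104 = 0.67586
  VERB: TP=598, FP=77+11+19+125=232, FN=116+114+121+128=479 → 1196/1907 = 0.62716
Macro-F1 score = mean = (0.71304 + 0.83187 + 0.62668 + 0.67586 + 0.62716) / 5 = 0.6949

0.6949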